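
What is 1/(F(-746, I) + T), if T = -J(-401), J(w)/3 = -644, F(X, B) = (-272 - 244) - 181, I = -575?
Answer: 1/1235 ≈ 0.00080972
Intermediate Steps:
F(X, B) = -697 (F(X, B) = -516 - 181 = -697)
J(w) = -1932 (J(w) = 3*(-644) = -1932)
T = 1932 (T = -1*(-1932) = 1932)
1/(F(-746, I) + T) = 1/(-697 + 1932) = 1/1235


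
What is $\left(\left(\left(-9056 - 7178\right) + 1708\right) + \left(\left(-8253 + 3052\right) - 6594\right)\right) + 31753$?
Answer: $5432$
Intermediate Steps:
$\left(\left(\left(-9056 - 7178\right) + 1708\right) + \left(\left(-8253 + 3052\right) - 6594\right)\right) + 31753 = \left(\left(-16234 + 1708\right) - 11795\right) + 31753 = \left(-14526 - 11795\right) + 31753 = -26321 + 31753 = 5432$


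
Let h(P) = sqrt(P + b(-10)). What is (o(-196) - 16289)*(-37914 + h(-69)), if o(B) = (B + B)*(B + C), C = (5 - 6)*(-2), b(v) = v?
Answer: -2265702726 + 59759*I*sqrt(79) ≈ -2.2657e+9 + 5.3115e+5*I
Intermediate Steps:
C = 2 (C = -1*(-2) = 2)
h(P) = sqrt(-10 + P) (h(P) = sqrt(P - 10) = sqrt(-10 + P))
o(B) = 2*B*(2 + B) (o(B) = (B + B)*(B + 2) = (2*B)*(2 + B) = 2*B*(2 + B))
(o(-196) - 16289)*(-37914 + h(-69)) = (2*(-196)*(2 - 196) - 16289)*(-37914 + sqrt(-10 - 69)) = (2*(-196)*(-194) - 16289)*(-37914 + sqrt(-79)) = (76048 - 16289)*(-37914 + I*sqrt(79)) = 59759*(-37914 + I*sqrt(79)) = -2265702726 + 59759*I*sqrt(79)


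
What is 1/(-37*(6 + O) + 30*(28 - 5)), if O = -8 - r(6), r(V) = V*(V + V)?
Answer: 1/3428 ≈ 0.00029172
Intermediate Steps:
r(V) = 2*V² (r(V) = V*(2*V) = 2*V²)
O = -80 (O = -8 - 2*6² = -8 - 2*36 = -8 - 1*72 = -8 - 72 = -80)
1/(-37*(6 + O) + 30*(28 - 5)) = 1/(-37*(6 - 80) + 30*(28 - 5)) = 1/(-37*(-74) + 30*23) = 1/(2738 + 690) = 1/3428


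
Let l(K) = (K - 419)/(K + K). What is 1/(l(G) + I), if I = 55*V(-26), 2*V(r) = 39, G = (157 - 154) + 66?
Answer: 138/147655 ≈ 0.00093461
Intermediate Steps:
G = 69 (G = 3 + 66 = 69)
l(K) = (-419 + K)/(2*K) (l(K) = (-419 + K)/((2*K)) = (-419 + K)*(1/(2*K)) = (-419 + K)/(2*K))
V(r) = 39/2 (V(r) = (½)*39 = 39/2)
I = 2145/2 (I = 55*(39/2) = 2145/2 ≈ 1072.5)
1/(l(G) + I) = 1/((½)*(-419 + 69)/69 + 2145/2) = 1/((½)*(1/69)*(-350) + 2145/2) = 1/(-175/69 + 2145/2) = 1/(147655/138) = 138/147655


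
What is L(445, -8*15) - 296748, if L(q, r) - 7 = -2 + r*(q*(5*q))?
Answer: -119111743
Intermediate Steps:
L(q, r) = 5 + 5*r*q**2 (L(q, r) = 7 + (-2 + r*(q*(5*q))) = 7 + (-2 + r*(5*q**2)) = 7 + (-2 + 5*r*q**2) = 5 + 5*r*q**2)
L(445, -8*15) - 296748 = (5 + 5*(-8*15)*445**2) - 296748 = (5 + 5*(-120)*198025) - 296748 = (5 - 118815000) - 296748 = -118814995 - 296748 = -119111743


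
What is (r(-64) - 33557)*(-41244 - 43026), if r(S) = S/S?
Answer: 2827764120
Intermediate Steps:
r(S) = 1
(r(-64) - 33557)*(-41244 - 43026) = (1 - 33557)*(-41244 - 43026) = -33556*(-84270) = 2827764120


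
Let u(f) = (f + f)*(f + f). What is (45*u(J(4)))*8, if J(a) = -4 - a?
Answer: 92160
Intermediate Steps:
u(f) = 4*f² (u(f) = (2*f)*(2*f) = 4*f²)
(45*u(J(4)))*8 = (45*(4*(-4 - 1*4)²))*8 = (45*(4*(-4 - 4)²))*8 = (45*(4*(-8)²))*8 = (45*(4*64))*8 = (45*256)*8 = 11520*8 = 92160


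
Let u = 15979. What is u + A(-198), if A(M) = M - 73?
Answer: 15708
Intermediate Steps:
A(M) = -73 + M
u + A(-198) = 15979 + (-73 - 198) = 15979 - 271 = 15708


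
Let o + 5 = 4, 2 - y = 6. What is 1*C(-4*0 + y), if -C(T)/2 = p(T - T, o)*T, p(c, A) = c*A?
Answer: 0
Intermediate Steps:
y = -4 (y = 2 - 1*6 = 2 - 6 = -4)
o = -1 (o = -5 + 4 = -1)
p(c, A) = A*c
C(T) = 0 (C(T) = -2*(-(T - T))*T = -2*(-1*0)*T = -0*T = -2*0 = 0)
1*C(-4*0 + y) = 1*0 = 0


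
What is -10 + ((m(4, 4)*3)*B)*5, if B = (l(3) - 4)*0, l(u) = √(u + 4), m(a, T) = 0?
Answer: -10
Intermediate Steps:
l(u) = √(4 + u)
B = 0 (B = (√(4 + 3) - 4)*0 = (√7 - 4)*0 = (-4 + √7)*0 = 0)
-10 + ((m(4, 4)*3)*B)*5 = -10 + ((0*3)*0)*5 = -10 + (0*0)*5 = -10 + 0*5 = -10 + 0 = -10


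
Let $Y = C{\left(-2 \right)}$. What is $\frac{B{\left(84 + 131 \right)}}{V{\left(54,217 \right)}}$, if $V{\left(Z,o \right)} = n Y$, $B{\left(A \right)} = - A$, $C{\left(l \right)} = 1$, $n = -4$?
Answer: $\frac{215}{4} \approx 53.75$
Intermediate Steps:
$Y = 1$
$V{\left(Z,o \right)} = -4$ ($V{\left(Z,o \right)} = \left(-4\right) 1 = -4$)
$\frac{B{\left(84 + 131 \right)}}{V{\left(54,217 \right)}} = \frac{\left(-1\right) \left(84 + 131\right)}{-4} = \left(-1\right) 215 \left(- \frac{1}{4}\right) = \left(-215\right) \left(- \frac{1}{4}\right) = \frac{215}{4}$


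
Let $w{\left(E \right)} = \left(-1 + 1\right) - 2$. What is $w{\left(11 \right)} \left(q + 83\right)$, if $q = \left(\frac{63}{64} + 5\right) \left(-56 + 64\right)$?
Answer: $- \frac{1047}{4} \approx -261.75$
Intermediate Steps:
$q = \frac{383}{8}$ ($q = \left(63 \cdot \frac{1}{64} + 5\right) 8 = \left(\frac{63}{64} + 5\right) 8 = \frac{383}{64} \cdot 8 = \frac{383}{8} \approx 47.875$)
$w{\left(E \right)} = -2$ ($w{\left(E \right)} = 0 - 2 = -2$)
$w{\left(11 \right)} \left(q + 83\right) = - 2 \left(\frac{383}{8} + 83\right) = \left(-2\right) \frac{1047}{8} = - \frac{1047}{4}$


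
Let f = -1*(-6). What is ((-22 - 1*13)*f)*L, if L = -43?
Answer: 9030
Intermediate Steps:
f = 6
((-22 - 1*13)*f)*L = ((-22 - 1*13)*6)*(-43) = ((-22 - 13)*6)*(-43) = -35*6*(-43) = -210*(-43) = 9030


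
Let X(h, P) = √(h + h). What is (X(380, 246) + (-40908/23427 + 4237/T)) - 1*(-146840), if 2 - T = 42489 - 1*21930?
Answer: 23571854970935/160529613 + 2*√190 ≈ 1.4687e+5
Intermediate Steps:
T = -20557 (T = 2 - (42489 - 1*21930) = 2 - (42489 - 21930) = 2 - 1*20559 = 2 - 20559 = -20557)
X(h, P) = √2*√h (X(h, P) = √(2*h) = √2*√h)
(X(380, 246) + (-40908/23427 + 4237/T)) - 1*(-146840) = (√2*√380 + (-40908/23427 + 4237/(-20557))) - 1*(-146840) = (√2*(2*√95) + (-40908*1/23427 + 4237*(-1/20557))) + 146840 = (2*√190 + (-13636/7809 - 4237/20557)) + 146840 = (2*√190 - 313401985/160529613) + 146840 = (-313401985/160529613 + 2*√190) + 146840 = 23571854970935/160529613 + 2*√190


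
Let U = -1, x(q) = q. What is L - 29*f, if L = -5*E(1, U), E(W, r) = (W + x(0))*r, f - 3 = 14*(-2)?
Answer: 730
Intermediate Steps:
f = -25 (f = 3 + 14*(-2) = 3 - 28 = -25)
E(W, r) = W*r (E(W, r) = (W + 0)*r = W*r)
L = 5 (L = -5*(-1) = 5)
L - 29*f = 5 - 29*(-25) = 5 + 725 = 730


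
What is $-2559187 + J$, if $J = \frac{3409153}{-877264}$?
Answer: $- \frac{2245086033521}{877264} \approx -2.5592 \cdot 10^{6}$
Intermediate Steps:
$J = - \frac{3409153}{877264}$ ($J = 3409153 \left(- \frac{1}{877264}\right) = - \frac{3409153}{877264} \approx -3.8861$)
$-2559187 + J = -2559187 - \frac{3409153}{877264} = - \frac{2245086033521}{877264}$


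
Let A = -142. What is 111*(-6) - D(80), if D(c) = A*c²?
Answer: 908134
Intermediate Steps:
D(c) = -142*c²
111*(-6) - D(80) = 111*(-6) - (-142)*80² = -666 - (-142)*6400 = -666 - 1*(-908800) = -666 + 908800 = 908134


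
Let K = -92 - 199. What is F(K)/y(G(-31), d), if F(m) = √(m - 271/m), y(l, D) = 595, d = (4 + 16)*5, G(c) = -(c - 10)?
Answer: I*√24563310/173145 ≈ 0.028624*I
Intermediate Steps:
G(c) = 10 - c (G(c) = -(-10 + c) = 10 - c)
d = 100 (d = 20*5 = 100)
K = -291
F(K)/y(G(-31), d) = √(-291 - 271/(-291))/595 = √(-291 - 271*(-1/291))*(1/595) = √(-291 + 271/291)*(1/595) = √(-84410/291)*(1/595) = (I*√24563310/291)*(1/595) = I*√24563310/173145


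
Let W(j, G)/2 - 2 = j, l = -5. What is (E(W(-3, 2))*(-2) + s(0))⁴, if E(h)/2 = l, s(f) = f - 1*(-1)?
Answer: 194481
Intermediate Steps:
s(f) = 1 + f (s(f) = f + 1 = 1 + f)
W(j, G) = 4 + 2*j
E(h) = -10 (E(h) = 2*(-5) = -10)
(E(W(-3, 2))*(-2) + s(0))⁴ = (-10*(-2) + (1 + 0))⁴ = (20 + 1)⁴ = 21⁴ = 194481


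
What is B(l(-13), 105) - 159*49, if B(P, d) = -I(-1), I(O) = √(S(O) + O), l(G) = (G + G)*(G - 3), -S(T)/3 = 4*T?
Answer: -7791 - √11 ≈ -7794.3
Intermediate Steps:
S(T) = -12*T
l(G) = 2*G*(-3 + G) (l(G) = (2*G)*(-3 + G) = 2*G*(-3 + G))
I(O) = √11*√(-O) (I(O) = √(-12*O + O) = √(-11*O) = √11*√(-O))
B(P, d) = -√11 (B(P, d) = -√11*√(-1*(-1)) = -√11*√1 = -√11)
B(l(-13), 105) - 159*49 = -√11 - 159*49 = -√11 - 7791 = -7791 - √11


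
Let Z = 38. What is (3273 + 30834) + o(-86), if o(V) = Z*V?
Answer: 30839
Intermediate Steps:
o(V) = 38*V
(3273 + 30834) + o(-86) = (3273 + 30834) + 38*(-86) = 34107 - 3268 = 30839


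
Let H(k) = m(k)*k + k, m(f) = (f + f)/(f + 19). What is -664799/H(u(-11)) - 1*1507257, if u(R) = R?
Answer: -118717985/77 ≈ -1.5418e+6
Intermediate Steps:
m(f) = 2*f/(19 + f) (m(f) = (2*f)/(19 + f) = 2*f/(19 + f))
H(k) = k + 2*k**2/(19 + k) (H(k) = (2*k/(19 + k))*k + k = 2*k**2/(19 + k) + k = k + 2*k**2/(19 + k))
-664799/H(u(-11)) - 1*1507257 = -664799*(-(19 - 11)/(11*(19 + 3*(-11)))) - 1*1507257 = -664799*(-8/(11*(19 - 33))) - 1507257 = -664799/((-11*1/8*(-14))) - 1507257 = -664799/77/4 - 1507257 = -664799*4/77 - 1507257 = -2659196/77 - 1507257 = -118717985/77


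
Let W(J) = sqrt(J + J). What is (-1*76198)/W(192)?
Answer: -38099*sqrt(6)/24 ≈ -3888.5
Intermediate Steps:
W(J) = sqrt(2)*sqrt(J) (W(J) = sqrt(2*J) = sqrt(2)*sqrt(J))
(-1*76198)/W(192) = (-1*76198)/((sqrt(2)*sqrt(192))) = -76198*sqrt(6)/48 = -38099*sqrt(6)/24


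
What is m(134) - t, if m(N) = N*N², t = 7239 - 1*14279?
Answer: 2413144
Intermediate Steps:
t = -7040 (t = 7239 - 14279 = -7040)
m(N) = N³
m(134) - t = 134³ - 1*(-7040) = 2406104 + 7040 = 2413144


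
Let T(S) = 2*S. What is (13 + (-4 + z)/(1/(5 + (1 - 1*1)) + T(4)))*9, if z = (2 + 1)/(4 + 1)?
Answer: 4644/41 ≈ 113.27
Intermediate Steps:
z = ⅗ (z = 3/5 = 3*(⅕) = ⅗ ≈ 0.60000)
(13 + (-4 + z)/(1/(5 + (1 - 1*1)) + T(4)))*9 = (13 + (-4 + ⅗)/(1/(5 + (1 - 1*1)) + 2*4))*9 = (13 - 17/(5*(1/(5 + (1 - 1)) + 8)))*9 = (13 - 17/(5*(1/(5 + 0) + 8)))*9 = (13 - 17/(5*(1/5 + 8)))*9 = (13 - 17/(5*(⅕ + 8)))*9 = (13 - 17/(5*41/5))*9 = (13 - 17/5*5/41)*9 = (13 - 17/41)*9 = (516/41)*9 = 4644/41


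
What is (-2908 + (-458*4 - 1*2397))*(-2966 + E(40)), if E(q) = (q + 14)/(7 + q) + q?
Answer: 981109116/47 ≈ 2.0875e+7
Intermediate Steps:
E(q) = q + (14 + q)/(7 + q) (E(q) = (14 + q)/(7 + q) + q = q + (14 + q)/(7 + q))
(-2908 + (-458*4 - 1*2397))*(-2966 + E(40)) = (-2908 + (-458*4 - 1*2397))*(-2966 + (14 + 40**2 + 8*40)/(7 + 40)) = (-2908 + (-1832 - 2397))*(-2966 + (14 + 1600 + 320)/47) = (-2908 - 4229)*(-2966 + (1/47)*1934) = -7137*(-2966 + 1934/47) = -7137*(-137468/47) = 981109116/47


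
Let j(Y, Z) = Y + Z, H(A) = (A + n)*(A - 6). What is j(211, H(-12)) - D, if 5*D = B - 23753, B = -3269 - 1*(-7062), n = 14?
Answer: 4167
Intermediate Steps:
H(A) = (-6 + A)*(14 + A) (H(A) = (A + 14)*(A - 6) = (14 + A)*(-6 + A) = (-6 + A)*(14 + A))
B = 3793 (B = -3269 + 7062 = 3793)
D = -3992 (D = (3793 - 23753)/5 = (1/5)*(-19960) = -3992)
j(211, H(-12)) - D = (211 + (-84 + (-12)**2 + 8*(-12))) - 1*(-3992) = (211 + (-84 + 144 - 96)) + 3992 = (211 - 36) + 3992 = 175 + 3992 = 4167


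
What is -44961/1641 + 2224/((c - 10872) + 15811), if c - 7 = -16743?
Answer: -178018167/6452959 ≈ -27.587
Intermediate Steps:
c = -16736 (c = 7 - 16743 = -16736)
-44961/1641 + 2224/((c - 10872) + 15811) = -44961/1641 + 2224/((-16736 - 10872) + 15811) = -44961*1/1641 + 2224/(-27608 + 15811) = -14987/547 + 2224/(-11797) = -14987/547 + 2224*(-1/11797) = -14987/547 - 2224/11797 = -178018167/6452959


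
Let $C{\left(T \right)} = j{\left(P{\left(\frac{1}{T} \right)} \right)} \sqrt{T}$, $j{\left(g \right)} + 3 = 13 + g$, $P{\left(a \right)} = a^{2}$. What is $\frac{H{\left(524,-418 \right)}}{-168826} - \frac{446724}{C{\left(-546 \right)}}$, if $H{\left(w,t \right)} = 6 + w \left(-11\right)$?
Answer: $\frac{2879}{84413} + \frac{243911304 i \sqrt{546}}{2981161} \approx 0.034106 + 1911.8 i$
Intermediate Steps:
$j{\left(g \right)} = 10 + g$ ($j{\left(g \right)} = -3 + \left(13 + g\right) = 10 + g$)
$H{\left(w,t \right)} = 6 - 11 w$
$C{\left(T \right)} = \sqrt{T} \left(10 + \frac{1}{T^{2}}\right)$ ($C{\left(T \right)} = \left(10 + \left(\frac{1}{T}\right)^{2}\right) \sqrt{T} = \left(10 + \frac{1}{T^{2}}\right) \sqrt{T} = \sqrt{T} \left(10 + \frac{1}{T^{2}}\right)$)
$\frac{H{\left(524,-418 \right)}}{-168826} - \frac{446724}{C{\left(-546 \right)}} = \frac{6 - 5764}{-168826} - \frac{446724}{\frac{1}{\left(-546\right) i \sqrt{546}} \left(1 + 10 \left(-546\right)^{2}\right)} = \left(6 - 5764\right) \left(- \frac{1}{168826}\right) - \frac{446724}{\frac{i \sqrt{546}}{298116} \left(1 + 10 \cdot 298116\right)} = \left(-5758\right) \left(- \frac{1}{168826}\right) - \frac{446724}{\frac{i \sqrt{546}}{298116} \left(1 + 2981160\right)} = \frac{2879}{84413} - \frac{446724}{\frac{i \sqrt{546}}{298116} \cdot 2981161} = \frac{2879}{84413} - \frac{446724}{\frac{2981161}{298116} i \sqrt{546}} = \frac{2879}{84413} - 446724 \left(- \frac{546 i \sqrt{546}}{2981161}\right) = \frac{2879}{84413} + \frac{243911304 i \sqrt{546}}{2981161}$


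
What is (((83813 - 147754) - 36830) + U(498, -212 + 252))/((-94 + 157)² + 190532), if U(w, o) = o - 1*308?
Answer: -101039/194501 ≈ -0.51948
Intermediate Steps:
U(w, o) = -308 + o (U(w, o) = o - 308 = -308 + o)
(((83813 - 147754) - 36830) + U(498, -212 + 252))/((-94 + 157)² + 190532) = (((83813 - 147754) - 36830) + (-308 + (-212 + 252)))/((-94 + 157)² + 190532) = ((-63941 - 36830) + (-308 + 40))/(63² + 190532) = (-100771 - 268)/(3969 + 190532) = -101039/194501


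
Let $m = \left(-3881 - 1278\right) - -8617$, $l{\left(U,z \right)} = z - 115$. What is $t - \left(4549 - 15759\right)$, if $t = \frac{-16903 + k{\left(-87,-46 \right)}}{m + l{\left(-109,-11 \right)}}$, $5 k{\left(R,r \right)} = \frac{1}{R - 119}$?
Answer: $\frac{2262050677}{201880} \approx 11205.0$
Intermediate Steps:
$l{\left(U,z \right)} = -115 + z$
$m = 3458$ ($m = -5159 + 8617 = 3458$)
$k{\left(R,r \right)} = \frac{1}{5 \left(-119 + R\right)}$ ($k{\left(R,r \right)} = \frac{1}{5 \left(R - 119\right)} = \frac{1}{5 \left(-119 + R\right)}$)
$t = - \frac{1024123}{201880}$ ($t = \frac{-16903 + \frac{1}{5 \left(-119 - 87\right)}}{3458 - 126} = \frac{-16903 + \frac{1}{5 \left(-206\right)}}{3458 - 126} = \frac{-16903 + \frac{1}{5} \left(- \frac{1}{206}\right)}{3332} = \left(-16903 - \frac{1}{1030}\right) \frac{1}{3332} = \left(- \frac{17410091}{1030}\right) \frac{1}{3332} = - \frac{1024123}{201880} \approx -5.0729$)
$t - \left(4549 - 15759\right) = - \frac{1024123}{201880} - \left(4549 - 15759\right) = - \frac{1024123}{201880} - -11210 = - \frac{1024123}{201880} + 11210 = \frac{2262050677}{201880}$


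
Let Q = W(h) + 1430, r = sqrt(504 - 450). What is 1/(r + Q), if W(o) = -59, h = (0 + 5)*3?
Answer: 457/626529 - sqrt(6)/626529 ≈ 0.00072551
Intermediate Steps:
h = 15 (h = 5*3 = 15)
r = 3*sqrt(6) (r = sqrt(54) = 3*sqrt(6) ≈ 7.3485)
Q = 1371 (Q = -59 + 1430 = 1371)
1/(r + Q) = 1/(3*sqrt(6) + 1371) = 1/(1371 + 3*sqrt(6))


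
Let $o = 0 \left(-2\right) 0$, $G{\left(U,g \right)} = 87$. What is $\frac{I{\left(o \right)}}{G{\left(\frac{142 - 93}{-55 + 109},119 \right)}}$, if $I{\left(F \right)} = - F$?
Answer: $0$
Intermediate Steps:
$o = 0$ ($o = 0 \cdot 0 = 0$)
$\frac{I{\left(o \right)}}{G{\left(\frac{142 - 93}{-55 + 109},119 \right)}} = \frac{\left(-1\right) 0}{87} = 0 \cdot \frac{1}{87} = 0$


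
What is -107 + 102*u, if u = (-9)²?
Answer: 8155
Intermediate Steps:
u = 81
-107 + 102*u = -107 + 102*81 = -107 + 8262 = 8155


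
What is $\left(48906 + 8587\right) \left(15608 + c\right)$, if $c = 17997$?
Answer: $1932052265$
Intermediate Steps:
$\left(48906 + 8587\right) \left(15608 + c\right) = \left(48906 + 8587\right) \left(15608 + 17997\right) = 57493 \cdot 33605 = 1932052265$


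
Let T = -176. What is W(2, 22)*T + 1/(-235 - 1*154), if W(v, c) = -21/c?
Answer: 65351/389 ≈ 168.00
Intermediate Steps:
W(2, 22)*T + 1/(-235 - 1*154) = -21/22*(-176) + 1/(-235 - 1*154) = -21*1/22*(-176) + 1/(-235 - 154) = -21/22*(-176) + 1/(-389) = 168 - 1/389 = 65351/389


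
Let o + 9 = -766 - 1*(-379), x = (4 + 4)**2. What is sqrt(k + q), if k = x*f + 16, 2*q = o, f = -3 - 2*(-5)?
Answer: sqrt(266) ≈ 16.310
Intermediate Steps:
x = 64 (x = 8**2 = 64)
f = 7 (f = -3 + 10 = 7)
o = -396 (o = -9 + (-766 - 1*(-379)) = -9 + (-766 + 379) = -9 - 387 = -396)
q = -198 (q = (1/2)*(-396) = -198)
k = 464 (k = 64*7 + 16 = 448 + 16 = 464)
sqrt(k + q) = sqrt(464 - 198) = sqrt(266)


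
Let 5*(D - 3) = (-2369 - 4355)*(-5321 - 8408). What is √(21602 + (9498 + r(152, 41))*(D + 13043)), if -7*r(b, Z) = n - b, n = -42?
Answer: 5*√344950715746/7 ≈ 4.1952e+5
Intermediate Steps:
D = 92313811/5 (D = 3 + ((-2369 - 4355)*(-5321 - 8408))/5 = 3 + (-6724*(-13729))/5 = 3 + (⅕)*92313796 = 3 + 92313796/5 = 92313811/5 ≈ 1.8463e+7)
r(b, Z) = 6 + b/7 (r(b, Z) = -(-42 - b)/7 = 6 + b/7)
√(21602 + (9498 + r(152, 41))*(D + 13043)) = √(21602 + (9498 + (6 + (⅐)*152))*(92313811/5 + 13043)) = √(21602 + (9498 + (6 + 152/7))*(92379026/5)) = √(21602 + (9498 + 194/7)*(92379026/5)) = √(21602 + (66680/7)*(92379026/5)) = √(21602 + 1231966690736/7) = √(1231966841950/7) = 5*√344950715746/7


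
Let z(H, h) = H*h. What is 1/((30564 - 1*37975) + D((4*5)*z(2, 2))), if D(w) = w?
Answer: -1/7331 ≈ -0.00013641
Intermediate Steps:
1/((30564 - 1*37975) + D((4*5)*z(2, 2))) = 1/((30564 - 1*37975) + (4*5)*(2*2)) = 1/((30564 - 37975) + 20*4) = 1/(-7411 + 80) = 1/(-7331) = -1/7331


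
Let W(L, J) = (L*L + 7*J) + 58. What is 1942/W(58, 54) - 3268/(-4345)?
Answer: 2085639/1651100 ≈ 1.2632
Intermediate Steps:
W(L, J) = 58 + L² + 7*J (W(L, J) = (L² + 7*J) + 58 = 58 + L² + 7*J)
1942/W(58, 54) - 3268/(-4345) = 1942/(58 + 58² + 7*54) - 3268/(-4345) = 1942/(58 + 3364 + 378) - 3268*(-1/4345) = 1942/3800 + 3268/4345 = 1942*(1/3800) + 3268/4345 = 971/1900 + 3268/4345 = 2085639/1651100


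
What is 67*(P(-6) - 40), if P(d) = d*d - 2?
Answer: -402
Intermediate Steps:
P(d) = -2 + d² (P(d) = d² - 2 = -2 + d²)
67*(P(-6) - 40) = 67*((-2 + (-6)²) - 40) = 67*((-2 + 36) - 40) = 67*(34 - 40) = 67*(-6) = -402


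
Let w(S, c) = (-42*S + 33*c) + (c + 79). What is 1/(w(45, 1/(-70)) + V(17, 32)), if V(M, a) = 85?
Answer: -35/60427 ≈ -0.00057921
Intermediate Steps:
w(S, c) = 79 - 42*S + 34*c (w(S, c) = (-42*S + 33*c) + (79 + c) = 79 - 42*S + 34*c)
1/(w(45, 1/(-70)) + V(17, 32)) = 1/((79 - 42*45 + 34/(-70)) + 85) = 1/((79 - 1890 + 34*(-1/70)) + 85) = 1/((79 - 1890 - 17/35) + 85) = 1/(-63402/35 + 85) = 1/(-60427/35) = -35/60427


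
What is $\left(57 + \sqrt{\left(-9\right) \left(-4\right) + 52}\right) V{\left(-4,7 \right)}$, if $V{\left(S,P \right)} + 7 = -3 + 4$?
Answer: $-342 - 12 \sqrt{22} \approx -398.29$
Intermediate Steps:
$V{\left(S,P \right)} = -6$ ($V{\left(S,P \right)} = -7 + \left(-3 + 4\right) = -7 + 1 = -6$)
$\left(57 + \sqrt{\left(-9\right) \left(-4\right) + 52}\right) V{\left(-4,7 \right)} = \left(57 + \sqrt{\left(-9\right) \left(-4\right) + 52}\right) \left(-6\right) = \left(57 + \sqrt{36 + 52}\right) \left(-6\right) = \left(57 + \sqrt{88}\right) \left(-6\right) = \left(57 + 2 \sqrt{22}\right) \left(-6\right) = -342 - 12 \sqrt{22}$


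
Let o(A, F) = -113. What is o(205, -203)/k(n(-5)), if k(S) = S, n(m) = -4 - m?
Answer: -113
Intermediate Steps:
o(205, -203)/k(n(-5)) = -113/(-4 - 1*(-5)) = -113/(-4 + 5) = -113/1 = -113*1 = -113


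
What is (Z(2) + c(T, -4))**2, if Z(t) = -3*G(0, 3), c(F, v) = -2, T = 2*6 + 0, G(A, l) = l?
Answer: 121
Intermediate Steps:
T = 12 (T = 12 + 0 = 12)
Z(t) = -9 (Z(t) = -3*3 = -9)
(Z(2) + c(T, -4))**2 = (-9 - 2)**2 = (-11)**2 = 121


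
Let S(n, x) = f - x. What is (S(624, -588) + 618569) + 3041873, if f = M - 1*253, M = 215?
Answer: 3660992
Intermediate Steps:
f = -38 (f = 215 - 1*253 = 215 - 253 = -38)
S(n, x) = -38 - x
(S(624, -588) + 618569) + 3041873 = ((-38 - 1*(-588)) + 618569) + 3041873 = ((-38 + 588) + 618569) + 3041873 = (550 + 618569) + 3041873 = 619119 + 3041873 = 3660992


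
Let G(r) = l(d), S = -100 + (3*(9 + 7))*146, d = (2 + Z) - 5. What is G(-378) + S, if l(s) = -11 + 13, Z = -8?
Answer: 6910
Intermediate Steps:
d = -11 (d = (2 - 8) - 5 = -6 - 5 = -11)
S = 6908 (S = -100 + (3*16)*146 = -100 + 48*146 = -100 + 7008 = 6908)
l(s) = 2
G(r) = 2
G(-378) + S = 2 + 6908 = 6910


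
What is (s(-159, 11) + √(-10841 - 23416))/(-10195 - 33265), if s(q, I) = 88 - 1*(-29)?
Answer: -117/43460 - I*√34257/43460 ≈ -0.0026921 - 0.0042588*I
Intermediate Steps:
s(q, I) = 117 (s(q, I) = 88 + 29 = 117)
(s(-159, 11) + √(-10841 - 23416))/(-10195 - 33265) = (117 + √(-10841 - 23416))/(-10195 - 33265) = (117 + √(-34257))/(-43460) = (117 + I*√34257)*(-1/43460) = -117/43460 - I*√34257/43460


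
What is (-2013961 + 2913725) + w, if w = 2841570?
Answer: 3741334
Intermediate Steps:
(-2013961 + 2913725) + w = (-2013961 + 2913725) + 2841570 = 899764 + 2841570 = 3741334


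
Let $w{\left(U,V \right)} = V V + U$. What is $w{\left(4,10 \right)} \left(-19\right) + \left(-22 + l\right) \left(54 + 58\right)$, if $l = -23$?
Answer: $-7016$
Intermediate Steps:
$w{\left(U,V \right)} = U + V^{2}$ ($w{\left(U,V \right)} = V^{2} + U = U + V^{2}$)
$w{\left(4,10 \right)} \left(-19\right) + \left(-22 + l\right) \left(54 + 58\right) = \left(4 + 10^{2}\right) \left(-19\right) + \left(-22 - 23\right) \left(54 + 58\right) = \left(4 + 100\right) \left(-19\right) - 5040 = 104 \left(-19\right) - 5040 = -1976 - 5040 = -7016$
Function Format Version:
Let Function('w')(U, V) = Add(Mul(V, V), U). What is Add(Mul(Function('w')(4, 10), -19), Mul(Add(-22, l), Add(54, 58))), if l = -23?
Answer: -7016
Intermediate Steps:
Function('w')(U, V) = Add(U, Pow(V, 2)) (Function('w')(U, V) = Add(Pow(V, 2), U) = Add(U, Pow(V, 2)))
Add(Mul(Function('w')(4, 10), -19), Mul(Add(-22, l), Add(54, 58))) = Add(Mul(Add(4, Pow(10, 2)), -19), Mul(Add(-22, -23), Add(54, 58))) = Add(Mul(Add(4, 100), -19), Mul(-45, 112)) = Add(Mul(104, -19), -5040) = Add(-1976, -5040) = -7016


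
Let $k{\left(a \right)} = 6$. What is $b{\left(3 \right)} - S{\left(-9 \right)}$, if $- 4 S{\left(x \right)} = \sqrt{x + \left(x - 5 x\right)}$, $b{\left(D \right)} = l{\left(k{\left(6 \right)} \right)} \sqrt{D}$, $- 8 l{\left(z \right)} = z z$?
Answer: $- \frac{15 \sqrt{3}}{4} \approx -6.4952$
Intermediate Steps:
$l{\left(z \right)} = - \frac{z^{2}}{8}$ ($l{\left(z \right)} = - \frac{z z}{8} = - \frac{z^{2}}{8}$)
$b{\left(D \right)} = - \frac{9 \sqrt{D}}{2}$ ($b{\left(D \right)} = - \frac{6^{2}}{8} \sqrt{D} = \left(- \frac{1}{8}\right) 36 \sqrt{D} = - \frac{9 \sqrt{D}}{2}$)
$S{\left(x \right)} = - \frac{\sqrt{3} \sqrt{- x}}{4}$ ($S{\left(x \right)} = - \frac{\sqrt{x + \left(x - 5 x\right)}}{4} = - \frac{\sqrt{x - 4 x}}{4} = - \frac{\sqrt{- 3 x}}{4} = - \frac{\sqrt{3} \sqrt{- x}}{4}$)
$b{\left(3 \right)} - S{\left(-9 \right)} = - \frac{9 \sqrt{3}}{2} - - \frac{\sqrt{3} \sqrt{\left(-1\right) \left(-9\right)}}{4} = - \frac{9 \sqrt{3}}{2} - - \frac{\sqrt{3} \sqrt{9}}{4} = - \frac{9 \sqrt{3}}{2} - \left(- \frac{1}{4}\right) \sqrt{3} \cdot 3 = - \frac{9 \sqrt{3}}{2} - - \frac{3 \sqrt{3}}{4} = - \frac{9 \sqrt{3}}{2} + \frac{3 \sqrt{3}}{4} = - \frac{15 \sqrt{3}}{4}$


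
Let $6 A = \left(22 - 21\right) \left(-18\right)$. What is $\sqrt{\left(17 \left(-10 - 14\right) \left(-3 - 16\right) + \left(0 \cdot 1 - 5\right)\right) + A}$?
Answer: $88$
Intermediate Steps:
$A = -3$ ($A = \frac{\left(22 - 21\right) \left(-18\right)}{6} = \frac{1 \left(-18\right)}{6} = \frac{1}{6} \left(-18\right) = -3$)
$\sqrt{\left(17 \left(-10 - 14\right) \left(-3 - 16\right) + \left(0 \cdot 1 - 5\right)\right) + A} = \sqrt{\left(17 \left(-10 - 14\right) \left(-3 - 16\right) + \left(0 \cdot 1 - 5\right)\right) - 3} = \sqrt{\left(17 \left(\left(-24\right) \left(-19\right)\right) + \left(0 - 5\right)\right) - 3} = \sqrt{\left(17 \cdot 456 - 5\right) - 3} = \sqrt{\left(7752 - 5\right) - 3} = \sqrt{7747 - 3} = \sqrt{7744} = 88$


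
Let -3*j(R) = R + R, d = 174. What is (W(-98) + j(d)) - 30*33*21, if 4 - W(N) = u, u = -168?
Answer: -20734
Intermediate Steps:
W(N) = 172 (W(N) = 4 - 1*(-168) = 4 + 168 = 172)
j(R) = -2*R/3 (j(R) = -(R + R)/3 = -2*R/3)
(W(-98) + j(d)) - 30*33*21 = (172 - ⅔*174) - 30*33*21 = (172 - 116) - 990*21 = 56 - 20790 = -20734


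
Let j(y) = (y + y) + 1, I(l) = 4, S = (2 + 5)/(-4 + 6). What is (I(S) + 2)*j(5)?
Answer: 66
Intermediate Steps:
S = 7/2 ≈ 3.5000
j(y) = 1 + 2*y (j(y) = 2*y + 1 = 1 + 2*y)
(I(S) + 2)*j(5) = (4 + 2)*(1 + 2*5) = 6*(1 + 10) = 6*11 = 66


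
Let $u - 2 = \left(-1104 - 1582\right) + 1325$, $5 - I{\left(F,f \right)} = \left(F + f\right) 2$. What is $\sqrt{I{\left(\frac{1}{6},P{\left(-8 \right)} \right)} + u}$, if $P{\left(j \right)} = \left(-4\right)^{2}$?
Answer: $\frac{i \sqrt{12477}}{3} \approx 37.234 i$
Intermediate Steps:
$P{\left(j \right)} = 16$
$I{\left(F,f \right)} = 5 - 2 F - 2 f$ ($I{\left(F,f \right)} = 5 - \left(F + f\right) 2 = 5 - \left(2 F + 2 f\right) = 5 - 2 F - 2 f$)
$u = -1359$ ($u = 2 + \left(\left(-1104 - 1582\right) + 1325\right) = 2 + \left(-2686 + 1325\right) = 2 - 1361 = -1359$)
$\sqrt{I{\left(\frac{1}{6},P{\left(-8 \right)} \right)} + u} = \sqrt{\left(5 - \frac{2}{6} - 32\right) - 1359} = \sqrt{\left(5 - \frac{1}{3} - 32\right) - 1359} = \sqrt{- \frac{82}{3} - 1359} = \sqrt{- \frac{4159}{3}} = \frac{i \sqrt{12477}}{3}$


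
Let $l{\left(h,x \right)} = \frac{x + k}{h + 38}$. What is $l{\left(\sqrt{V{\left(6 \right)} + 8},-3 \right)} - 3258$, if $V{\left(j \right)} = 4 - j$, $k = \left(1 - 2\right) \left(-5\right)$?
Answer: $- \frac{2342464}{719} - \frac{\sqrt{6}}{719} \approx -3257.9$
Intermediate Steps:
$k = 5$ ($k = \left(-1\right) \left(-5\right) = 5$)
$l{\left(h,x \right)} = \frac{5 + x}{38 + h}$ ($l{\left(h,x \right)} = \frac{x + 5}{h + 38} = \frac{5 + x}{38 + h}$)
$l{\left(\sqrt{V{\left(6 \right)} + 8},-3 \right)} - 3258 = \frac{5 - 3}{38 + \sqrt{\left(4 - 6\right) + 8}} - 3258 = \frac{1}{38 + \sqrt{\left(4 - 6\right) + 8}} \cdot 2 - 3258 = \frac{1}{38 + \sqrt{-2 + 8}} \cdot 2 - 3258 = \frac{1}{38 + \sqrt{6}} \cdot 2 - 3258 = \frac{2}{38 + \sqrt{6}} - 3258 = -3258 + \frac{2}{38 + \sqrt{6}}$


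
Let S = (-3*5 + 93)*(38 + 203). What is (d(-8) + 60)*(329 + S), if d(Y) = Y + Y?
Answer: 841588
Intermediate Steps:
d(Y) = 2*Y
S = 18798 (S = (-15 + 93)*241 = 78*241 = 18798)
(d(-8) + 60)*(329 + S) = (2*(-8) + 60)*(329 + 18798) = (-16 + 60)*19127 = 44*19127 = 841588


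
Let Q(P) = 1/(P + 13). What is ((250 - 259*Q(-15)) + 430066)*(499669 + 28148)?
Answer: 454392904947/2 ≈ 2.2720e+11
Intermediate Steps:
Q(P) = 1/(13 + P)
((250 - 259*Q(-15)) + 430066)*(499669 + 28148) = ((250 - 259/(13 - 15)) + 430066)*(499669 + 28148) = ((250 - 259/(-2)) + 430066)*527817 = ((250 - 259*(-1/2)) + 430066)*527817 = ((250 + 259/2) + 430066)*527817 = (759/2 + 430066)*527817 = (860891/2)*527817 = 454392904947/2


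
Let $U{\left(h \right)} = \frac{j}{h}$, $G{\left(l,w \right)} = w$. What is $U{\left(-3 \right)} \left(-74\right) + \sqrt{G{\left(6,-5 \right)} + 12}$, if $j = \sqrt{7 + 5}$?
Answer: $\sqrt{7} + \frac{148 \sqrt{3}}{3} \approx 88.094$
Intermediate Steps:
$j = 2 \sqrt{3}$ ($j = \sqrt{12} = 2 \sqrt{3} \approx 3.4641$)
$U{\left(h \right)} = \frac{2 \sqrt{3}}{h}$
$U{\left(-3 \right)} \left(-74\right) + \sqrt{G{\left(6,-5 \right)} + 12} = \frac{2 \sqrt{3}}{-3} \left(-74\right) + \sqrt{-5 + 12} = 2 \sqrt{3} \left(- \frac{1}{3}\right) \left(-74\right) + \sqrt{7} = - \frac{2 \sqrt{3}}{3} \left(-74\right) + \sqrt{7} = \frac{148 \sqrt{3}}{3} + \sqrt{7} = \sqrt{7} + \frac{148 \sqrt{3}}{3}$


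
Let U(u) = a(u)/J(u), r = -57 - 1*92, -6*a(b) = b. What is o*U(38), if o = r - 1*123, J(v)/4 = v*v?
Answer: 17/57 ≈ 0.29825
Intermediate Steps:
J(v) = 4*v² (J(v) = 4*(v*v) = 4*v²)
a(b) = -b/6
r = -149 (r = -57 - 92 = -149)
U(u) = -1/(24*u) (U(u) = (-u/6)/((4*u²)) = (-u/6)*(1/(4*u²)) = -1/(24*u))
o = -272 (o = -149 - 1*123 = -149 - 123 = -272)
o*U(38) = -(-34)/(3*38) = -272*(-1/912) = 17/57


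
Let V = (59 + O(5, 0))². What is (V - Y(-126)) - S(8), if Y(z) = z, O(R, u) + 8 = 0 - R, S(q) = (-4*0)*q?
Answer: 2242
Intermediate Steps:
S(q) = 0 (S(q) = 0*q = 0)
O(R, u) = -8 - R (O(R, u) = -8 + (0 - R) = -8 - R)
V = 2116 (V = (59 + (-8 - 1*5))² = (59 + (-8 - 5))² = (59 - 13)² = 46² = 2116)
(V - Y(-126)) - S(8) = (2116 - 1*(-126)) - 1*0 = (2116 + 126) + 0 = 2242 + 0 = 2242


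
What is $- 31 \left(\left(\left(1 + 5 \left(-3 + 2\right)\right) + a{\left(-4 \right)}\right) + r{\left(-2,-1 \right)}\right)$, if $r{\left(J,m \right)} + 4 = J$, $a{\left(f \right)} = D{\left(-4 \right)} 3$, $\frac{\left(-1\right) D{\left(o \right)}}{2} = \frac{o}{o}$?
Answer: $496$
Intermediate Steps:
$D{\left(o \right)} = -2$ ($D{\left(o \right)} = - 2 \frac{o}{o} = \left(-2\right) 1 = -2$)
$a{\left(f \right)} = -6$ ($a{\left(f \right)} = \left(-2\right) 3 = -6$)
$r{\left(J,m \right)} = -4 + J$
$- 31 \left(\left(\left(1 + 5 \left(-3 + 2\right)\right) + a{\left(-4 \right)}\right) + r{\left(-2,-1 \right)}\right) = - 31 \left(\left(\left(1 + 5 \left(-3 + 2\right)\right) - 6\right) - 6\right) = - 31 \left(\left(\left(1 + 5 \left(-1\right)\right) - 6\right) - 6\right) = - 31 \left(\left(\left(1 - 5\right) - 6\right) - 6\right) = - 31 \left(\left(-4 - 6\right) - 6\right) = - 31 \left(-10 - 6\right) = \left(-31\right) \left(-16\right) = 496$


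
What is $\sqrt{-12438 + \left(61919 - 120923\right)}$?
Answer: $189 i \sqrt{2} \approx 267.29 i$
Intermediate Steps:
$\sqrt{-12438 + \left(61919 - 120923\right)} = \sqrt{-12438 - 59004} = \sqrt{-71442} = 189 i \sqrt{2}$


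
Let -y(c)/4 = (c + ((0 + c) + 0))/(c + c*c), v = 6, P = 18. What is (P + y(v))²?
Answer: 13924/49 ≈ 284.16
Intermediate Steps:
y(c) = -8*c/(c + c²) (y(c) = -4*(c + ((0 + c) + 0))/(c + c*c) = -4*(c + (c + 0))/(c + c²) = -4*(c + c)/(c + c²) = -4*2*c/(c + c²) = -8*c/(c + c²))
(P + y(v))² = (18 - 8/(1 + 6))² = (18 - 8/7)² = (118/7)² = 13924/49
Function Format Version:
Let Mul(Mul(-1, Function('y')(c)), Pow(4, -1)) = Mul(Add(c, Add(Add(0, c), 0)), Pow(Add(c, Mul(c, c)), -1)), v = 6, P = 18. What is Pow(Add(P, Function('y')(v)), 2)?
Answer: Rational(13924, 49) ≈ 284.16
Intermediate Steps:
Function('y')(c) = Mul(-8, c, Pow(Add(c, Pow(c, 2)), -1)) (Function('y')(c) = Mul(-4, Mul(Add(c, Add(Add(0, c), 0)), Pow(Add(c, Mul(c, c)), -1))) = Mul(-4, Mul(Add(c, Add(c, 0)), Pow(Add(c, Pow(c, 2)), -1))) = Mul(-4, Mul(Add(c, c), Pow(Add(c, Pow(c, 2)), -1))) = Mul(-4, Mul(Mul(2, c), Pow(Add(c, Pow(c, 2)), -1))) = Mul(-4, Mul(2, c, Pow(Add(c, Pow(c, 2)), -1))) = Mul(-8, c, Pow(Add(c, Pow(c, 2)), -1)))
Pow(Add(P, Function('y')(v)), 2) = Pow(Add(18, Mul(-8, Pow(Add(1, 6), -1))), 2) = Pow(Add(18, Mul(-8, Pow(7, -1))), 2) = Pow(Add(18, Mul(-8, Rational(1, 7))), 2) = Pow(Add(18, Rational(-8, 7)), 2) = Pow(Rational(118, 7), 2) = Rational(13924, 49)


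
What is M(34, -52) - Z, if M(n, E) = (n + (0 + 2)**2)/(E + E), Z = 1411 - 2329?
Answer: 47717/52 ≈ 917.63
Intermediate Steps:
Z = -918
M(n, E) = (4 + n)/(2*E) (M(n, E) = (n + 2**2)/((2*E)) = (n + 4)*(1/(2*E)) = (4 + n)*(1/(2*E)) = (4 + n)/(2*E))
M(34, -52) - Z = (1/2)*(4 + 34)/(-52) - 1*(-918) = (1/2)*(-1/52)*38 + 918 = -19/52 + 918 = 47717/52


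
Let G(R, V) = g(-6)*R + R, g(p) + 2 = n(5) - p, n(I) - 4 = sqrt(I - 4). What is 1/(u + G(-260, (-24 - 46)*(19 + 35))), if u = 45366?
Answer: 1/42766 ≈ 2.3383e-5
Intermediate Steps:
n(I) = 4 + sqrt(-4 + I) (n(I) = 4 + sqrt(I - 4) = 4 + sqrt(-4 + I))
g(p) = 3 - p (g(p) = -2 + ((4 + sqrt(-4 + 5)) - p) = -2 + ((4 + sqrt(1)) - p) = -2 + ((4 + 1) - p) = -2 + (5 - p) = 3 - p)
G(R, V) = 10*R (G(R, V) = (3 - 1*(-6))*R + R = (3 + 6)*R + R = 9*R + R = 10*R)
1/(u + G(-260, (-24 - 46)*(19 + 35))) = 1/(45366 + 10*(-260)) = 1/(45366 - 2600) = 1/42766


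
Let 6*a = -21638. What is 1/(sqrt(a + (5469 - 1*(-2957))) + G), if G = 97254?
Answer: 291762/28375007089 - sqrt(43377)/28375007089 ≈ 1.0275e-5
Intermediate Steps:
a = -10819/3 (a = (1/6)*(-21638) = -10819/3 ≈ -3606.3)
1/(sqrt(a + (5469 - 1*(-2957))) + G) = 1/(sqrt(-10819/3 + (5469 - 1*(-2957))) + 97254) = 1/(sqrt(-10819/3 + (5469 + 2957)) + 97254) = 1/(sqrt(-10819/3 + 8426) + 97254) = 1/(sqrt(14459/3) + 97254) = 1/(sqrt(43377)/3 + 97254) = 1/(97254 + sqrt(43377)/3)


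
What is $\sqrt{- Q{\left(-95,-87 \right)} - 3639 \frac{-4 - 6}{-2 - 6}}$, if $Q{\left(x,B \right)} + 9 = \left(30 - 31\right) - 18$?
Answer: $\frac{13 i \sqrt{107}}{2} \approx 67.237 i$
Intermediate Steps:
$Q{\left(x,B \right)} = -28$ ($Q{\left(x,B \right)} = -9 + \left(\left(30 - 31\right) - 18\right) = -9 - 19 = -28$)
$\sqrt{- Q{\left(-95,-87 \right)} - 3639 \frac{-4 - 6}{-2 - 6}} = \sqrt{\left(-1\right) \left(-28\right) - 3639 \frac{-4 - 6}{-2 - 6}} = \sqrt{28 - 3639 \left(- \frac{10}{-8}\right)} = \sqrt{28 - 3639 \left(\left(-10\right) \left(- \frac{1}{8}\right)\right)} = \sqrt{28 - \frac{18195}{4}} = \sqrt{- \frac{18083}{4}} = \frac{13 i \sqrt{107}}{2}$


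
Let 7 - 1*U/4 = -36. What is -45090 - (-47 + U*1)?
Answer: -45215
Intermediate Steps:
U = 172 (U = 28 - 4*(-36) = 28 + 144 = 172)
-45090 - (-47 + U*1) = -45090 - (-47 + 172*1) = -45090 - (-47 + 172) = -45090 - 1*125 = -45090 - 125 = -45215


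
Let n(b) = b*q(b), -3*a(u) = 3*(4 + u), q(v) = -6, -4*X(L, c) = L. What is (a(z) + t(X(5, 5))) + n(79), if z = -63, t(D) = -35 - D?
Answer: -1795/4 ≈ -448.75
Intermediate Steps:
X(L, c) = -L/4
a(u) = -4 - u (a(u) = -(4 + u) = -(12 + 3*u)/3 = -4 - u)
n(b) = -6*b (n(b) = b*(-6) = -6*b)
(a(z) + t(X(5, 5))) + n(79) = ((-4 - 1*(-63)) + (-35 - (-1)*5/4)) - 6*79 = ((-4 + 63) + (-35 - 1*(-5/4))) - 474 = (59 + (-35 + 5/4)) - 474 = (59 - 135/4) - 474 = 101/4 - 474 = -1795/4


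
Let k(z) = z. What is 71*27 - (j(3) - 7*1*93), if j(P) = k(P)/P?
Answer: 2567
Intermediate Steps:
j(P) = 1 (j(P) = P/P = 1)
71*27 - (j(3) - 7*1*93) = 71*27 - (1 - 7*1*93) = 1917 - (1 - 7*93) = 1917 - (1 - 651) = 1917 - 1*(-650) = 1917 + 650 = 2567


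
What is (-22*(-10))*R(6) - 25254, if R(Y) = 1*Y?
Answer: -23934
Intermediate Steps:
R(Y) = Y
(-22*(-10))*R(6) - 25254 = -22*(-10)*6 - 25254 = 220*6 - 25254 = 1320 - 25254 = -23934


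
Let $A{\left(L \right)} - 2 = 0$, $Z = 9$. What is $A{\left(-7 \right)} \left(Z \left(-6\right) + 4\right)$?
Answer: $-100$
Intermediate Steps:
$A{\left(L \right)} = 2$ ($A{\left(L \right)} = 2 + 0 = 2$)
$A{\left(-7 \right)} \left(Z \left(-6\right) + 4\right) = 2 \left(9 \left(-6\right) + 4\right) = 2 \left(-54 + 4\right) = 2 \left(-50\right) = -100$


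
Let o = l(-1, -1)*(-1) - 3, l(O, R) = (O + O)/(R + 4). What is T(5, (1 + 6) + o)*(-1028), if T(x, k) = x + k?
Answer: -29812/3 ≈ -9937.3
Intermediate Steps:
l(O, R) = 2*O/(4 + R) (l(O, R) = (2*O)/(4 + R) = 2*O/(4 + R))
o = -7/3 (o = (2*(-1)/(4 - 1))*(-1) - 3 = (2*(-1)/3)*(-1) - 3 = (2*(-1)*(1/3))*(-1) - 3 = -2/3*(-1) - 3 = 2/3 - 3 = -7/3 ≈ -2.3333)
T(x, k) = k + x
T(5, (1 + 6) + o)*(-1028) = (((1 + 6) - 7/3) + 5)*(-1028) = ((7 - 7/3) + 5)*(-1028) = (14/3 + 5)*(-1028) = (29/3)*(-1028) = -29812/3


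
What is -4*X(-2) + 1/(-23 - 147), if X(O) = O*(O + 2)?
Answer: -1/170 ≈ -0.0058824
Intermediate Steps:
X(O) = O*(2 + O)
-4*X(-2) + 1/(-23 - 147) = -(-8)*(2 - 2) + 1/(-23 - 147) = -(-8)*0 + 1/(-170) = -4*0 - 1/170 = 0 - 1/170 = -1/170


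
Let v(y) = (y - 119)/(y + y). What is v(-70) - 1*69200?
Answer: -1383973/20 ≈ -69199.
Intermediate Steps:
v(y) = (-119 + y)/(2*y) (v(y) = (-119 + y)/((2*y)) = (-119 + y)*(1/(2*y)) = (-119 + y)/(2*y))
v(-70) - 1*69200 = (1/2)*(-119 - 70)/(-70) - 1*69200 = (1/2)*(-1/70)*(-189) - 69200 = 27/20 - 69200 = -1383973/20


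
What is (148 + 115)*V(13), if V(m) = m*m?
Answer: 44447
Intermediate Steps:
V(m) = m²
(148 + 115)*V(13) = (148 + 115)*13² = 263*169 = 44447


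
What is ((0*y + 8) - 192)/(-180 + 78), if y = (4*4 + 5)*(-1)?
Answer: 92/51 ≈ 1.8039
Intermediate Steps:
y = -21 (y = (16 + 5)*(-1) = 21*(-1) = -21)
((0*y + 8) - 192)/(-180 + 78) = ((0*(-21) + 8) - 192)/(-180 + 78) = ((0 + 8) - 192)/(-102) = (8 - 192)*(-1/102) = -184*(-1/102) = 92/51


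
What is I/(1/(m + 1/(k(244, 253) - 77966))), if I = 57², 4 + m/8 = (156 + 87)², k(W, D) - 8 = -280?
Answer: 120071673955071/78238 ≈ 1.5347e+9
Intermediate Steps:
k(W, D) = -272 (k(W, D) = 8 - 280 = -272)
m = 472360 (m = -32 + 8*(156 + 87)² = -32 + 8*243² = -32 + 8*59049 = -32 + 472392 = 472360)
I = 3249
I/(1/(m + 1/(k(244, 253) - 77966))) = 3249/(1/(472360 + 1/(-272 - 77966))) = 3249/(1/(472360 + 1/(-78238))) = 3249/(1/(472360 - 1/78238)) = 3249/(1/(36956501679/78238)) = 3249/(78238/36956501679) = 3249*(36956501679/78238) = 120071673955071/78238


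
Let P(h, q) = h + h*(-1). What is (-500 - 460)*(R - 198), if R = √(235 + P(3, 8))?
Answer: 190080 - 960*√235 ≈ 1.7536e+5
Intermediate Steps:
P(h, q) = 0 (P(h, q) = h - h = 0)
R = √235 (R = √(235 + 0) = √235 ≈ 15.330)
(-500 - 460)*(R - 198) = (-500 - 460)*(√235 - 198) = -960*(-198 + √235) = 190080 - 960*√235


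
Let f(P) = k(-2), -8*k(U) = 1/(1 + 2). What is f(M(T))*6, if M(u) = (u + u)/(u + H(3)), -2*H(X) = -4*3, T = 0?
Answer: -¼ ≈ -0.25000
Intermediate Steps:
H(X) = 6 (H(X) = -(-2)*3 = -½*(-12) = 6)
M(u) = 2*u/(6 + u) (M(u) = (u + u)/(u + 6) = (2*u)/(6 + u) = 2*u/(6 + u))
k(U) = -1/24 (k(U) = -1/(8*(1 + 2)) = -⅛/3 = -⅛*⅓ = -1/24)
f(P) = -1/24
f(M(T))*6 = -1/24*6 = -¼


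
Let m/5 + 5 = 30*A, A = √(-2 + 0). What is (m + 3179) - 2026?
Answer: 1128 + 150*I*√2 ≈ 1128.0 + 212.13*I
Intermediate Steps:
A = I*√2 (A = √(-2) = I*√2 ≈ 1.4142*I)
m = -25 + 150*I*√2 (m = -25 + 5*(30*(I*√2)) = -25 + 5*(30*I*√2) = -25 + 150*I*√2 ≈ -25.0 + 212.13*I)
(m + 3179) - 2026 = ((-25 + 150*I*√2) + 3179) - 2026 = (3154 + 150*I*√2) - 2026 = 1128 + 150*I*√2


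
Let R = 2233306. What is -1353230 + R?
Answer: 880076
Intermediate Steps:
-1353230 + R = -1353230 + 2233306 = 880076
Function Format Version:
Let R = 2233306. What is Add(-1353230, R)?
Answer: 880076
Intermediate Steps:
Add(-1353230, R) = Add(-1353230, 2233306) = 880076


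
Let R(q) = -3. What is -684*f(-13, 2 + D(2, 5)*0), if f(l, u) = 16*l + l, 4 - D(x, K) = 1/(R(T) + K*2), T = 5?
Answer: 151164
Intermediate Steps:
D(x, K) = 4 - 1/(-3 + 2*K) (D(x, K) = 4 - 1/(-3 + K*2) = 4 - 1/(-3 + 2*K))
f(l, u) = 17*l
-684*f(-13, 2 + D(2, 5)*0) = -11628*(-13) = -684*(-221) = 151164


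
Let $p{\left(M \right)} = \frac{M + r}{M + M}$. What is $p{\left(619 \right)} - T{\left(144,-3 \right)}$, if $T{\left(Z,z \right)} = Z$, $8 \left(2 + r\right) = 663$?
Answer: $- \frac{1420577}{9904} \approx -143.43$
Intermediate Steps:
$r = \frac{647}{8}$ ($r = -2 + \frac{1}{8} \cdot 663 = -2 + \frac{663}{8} = \frac{647}{8} \approx 80.875$)
$p{\left(M \right)} = \frac{\frac{647}{8} + M}{2 M}$ ($p{\left(M \right)} = \frac{M + \frac{647}{8}}{M + M} = \frac{\frac{647}{8} + M}{2 M}$)
$p{\left(619 \right)} - T{\left(144,-3 \right)} = \frac{647 + 8 \cdot 619}{16 \cdot 619} - 144 = \frac{1}{16} \cdot \frac{1}{619} \left(647 + 4952\right) - 144 = \frac{1}{16} \cdot \frac{1}{619} \cdot 5599 - 144 = \frac{5599}{9904} - 144 = - \frac{1420577}{9904}$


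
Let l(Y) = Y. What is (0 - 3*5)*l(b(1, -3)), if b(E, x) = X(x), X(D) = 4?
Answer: -60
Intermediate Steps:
b(E, x) = 4
(0 - 3*5)*l(b(1, -3)) = (0 - 3*5)*4 = (0 - 15)*4 = -15*4 = -60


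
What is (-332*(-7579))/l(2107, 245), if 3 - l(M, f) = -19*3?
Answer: 629057/15 ≈ 41937.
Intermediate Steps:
l(M, f) = 60 (l(M, f) = 3 - (-19)*3 = 3 - 1*(-57) = 3 + 57 = 60)
(-332*(-7579))/l(2107, 245) = -332*(-7579)/60 = 2516228*(1/60) = 629057/15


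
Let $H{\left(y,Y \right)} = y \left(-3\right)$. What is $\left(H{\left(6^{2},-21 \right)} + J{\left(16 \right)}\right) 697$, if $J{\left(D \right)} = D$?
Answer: $-64124$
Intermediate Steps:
$H{\left(y,Y \right)} = - 3 y$
$\left(H{\left(6^{2},-21 \right)} + J{\left(16 \right)}\right) 697 = \left(- 3 \cdot 6^{2} + 16\right) 697 = \left(\left(-3\right) 36 + 16\right) 697 = \left(-108 + 16\right) 697 = \left(-92\right) 697 = -64124$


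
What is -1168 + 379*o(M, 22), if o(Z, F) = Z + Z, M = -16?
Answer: -13296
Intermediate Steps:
o(Z, F) = 2*Z
-1168 + 379*o(M, 22) = -1168 + 379*(2*(-16)) = -1168 + 379*(-32) = -1168 - 12128 = -13296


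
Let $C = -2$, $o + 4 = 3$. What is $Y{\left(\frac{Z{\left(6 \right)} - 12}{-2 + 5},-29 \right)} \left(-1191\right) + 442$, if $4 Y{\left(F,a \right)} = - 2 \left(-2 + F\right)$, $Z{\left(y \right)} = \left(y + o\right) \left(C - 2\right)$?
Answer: $-7101$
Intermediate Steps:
$o = -1$ ($o = -4 + 3 = -1$)
$Z{\left(y \right)} = 4 - 4 y$ ($Z{\left(y \right)} = \left(y - 1\right) \left(-2 - 2\right) = \left(-1 + y\right) \left(-4\right) = 4 - 4 y$)
$Y{\left(F,a \right)} = 1 - \frac{F}{2}$ ($Y{\left(F,a \right)} = \frac{\left(-2\right) \left(-2 + F\right)}{4} = \frac{4 - 2 F}{4} = 1 - \frac{F}{2}$)
$Y{\left(\frac{Z{\left(6 \right)} - 12}{-2 + 5},-29 \right)} \left(-1191\right) + 442 = \left(1 - \frac{\left(\left(4 - 24\right) - 12\right) \frac{1}{-2 + 5}}{2}\right) \left(-1191\right) + 442 = \left(1 - \frac{\left(\left(4 - 24\right) - 12\right) \frac{1}{3}}{2}\right) \left(-1191\right) + 442 = \left(1 - \frac{\left(-20 - 12\right) \frac{1}{3}}{2}\right) \left(-1191\right) + 442 = \left(1 - \frac{\left(-32\right) \frac{1}{3}}{2}\right) \left(-1191\right) + 442 = \left(1 - - \frac{16}{3}\right) \left(-1191\right) + 442 = \left(1 + \frac{16}{3}\right) \left(-1191\right) + 442 = \frac{19}{3} \left(-1191\right) + 442 = -7543 + 442 = -7101$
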